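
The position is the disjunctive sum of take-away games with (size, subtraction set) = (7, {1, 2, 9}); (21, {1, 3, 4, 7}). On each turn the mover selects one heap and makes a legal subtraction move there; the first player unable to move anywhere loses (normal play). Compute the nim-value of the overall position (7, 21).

Heap A, S = {1, 2, 9}:
G(0) = 0
G(1) = mex{0} = 1
G(2) = mex{1,0} = 2
G(3) = mex{2,1} = 0
G(4) = mex{0,2} = 1
G(5) = mex{1,0} = 2
G(6) = mex{2,1} = 0
G(7) = mex{0,2} = 1
G_A(7) = 1.
Heap B, S = {1, 3, 4, 7}:
n :  0  1  2  3  4  5  6  7  8  9 10 11 12 13 14 15 16 17 18 19 20 21
G :  0  1  0  1  2  3  2  3  0  1  0  1  2  3  2  3  0  1  0  1  2  3
G_B(21) = 3.
Combined Grundy value = 1 ⊕ 3 = 2.

2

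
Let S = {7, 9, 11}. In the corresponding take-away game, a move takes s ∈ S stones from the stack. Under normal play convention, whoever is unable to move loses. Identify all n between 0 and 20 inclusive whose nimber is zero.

G(0) = 0
G(1) = mex{} = 0
G(2) = mex{} = 0
G(3) = mex{} = 0
G(4) = mex{} = 0
G(5) = mex{} = 0
G(6) = mex{} = 0
G(7) = mex{0} = 1
G(8) = mex{0} = 1
G(9) = mex{0,0} = 1
G(10) = mex{0,0} = 1
G(11) = mex{0,0,0} = 1
G(12) = mex{0,0,0} = 1
G(13) = mex{0,0,0} = 1
G(14) = mex{1,0,0} = 2
G(15) = mex{1,0,0} = 2
G(16) = mex{1,1,0} = 2
G(17) = mex{1,1,0} = 2
G(18) = mex{1,1,1} = 0
G(19) = mex{1,1,1} = 0
G(20) = mex{1,1,1} = 0
P-positions are exactly the n with G(n) = 0.

0, 1, 2, 3, 4, 5, 6, 18, 19, 20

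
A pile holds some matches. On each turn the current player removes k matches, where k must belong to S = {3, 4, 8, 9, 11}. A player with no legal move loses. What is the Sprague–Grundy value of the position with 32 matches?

2

G(0) = 0
G(1) = mex{} = 0
G(2) = mex{} = 0
G(3) = mex{0} = 1
G(4) = mex{0,0} = 1
G(5) = mex{0,0} = 1
G(6) = mex{1,0} = 2
G(7) = mex{1,1} = 0
G(8) = mex{1,1,0} = 2
G(9) = mex{2,1,0,0} = 3
G(10) = mex{0,2,0,0} = 1
G(11) = mex{2,0,1,0,0} = 3
G(12) = mex{3,2,1,1,0} = 4
G(13) = mex{1,3,1,1,0} = 2
G(14) = mex{3,1,2,1,1} = 0
G(15) = mex{4,3,0,2,1} = 5
G(16) = mex{2,4,2,0,1} = 3
G(17) = mex{0,2,3,2,2} = 1
G(18) = mex{5,0,1,3,0} = 2
G(19) = mex{3,5,3,1,2} = 0
G(20) = mex{1,3,4,3,3} = 0
G(21) = mex{2,1,2,4,1} = 0
G(22) = mex{0,2,0,2,3} = 1
G(23) = mex{0,0,5,0,4} = 1
G(24) = mex{0,0,3,5,2} = 1
G(25) = mex{1,0,1,3,0} = 2
G(26) = mex{1,1,2,1,5} = 0
G(27) = mex{1,1,0,2,3} = 4
G(28) = mex{2,1,0,0,1} = 3
G(29) = mex{0,2,0,0,2} = 1
G(30) = mex{4,0,1,0,0} = 2
G(31) = mex{3,4,1,1,0} = 2
G(32) = mex{1,3,1,1,0} = 2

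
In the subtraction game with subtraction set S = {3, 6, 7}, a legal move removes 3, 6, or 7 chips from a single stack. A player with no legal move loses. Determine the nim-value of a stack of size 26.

2

n :  0  1  2  3  4  5  6  7  8  9 10 11 12 13 14 15 16 17 18 19 20 21 22 23 24 25 26
G :  0  0  0  1  1  1  2  2  2  3  0  0  0  1  1  1  2  2  2  3  0  0  0  1  1  1  2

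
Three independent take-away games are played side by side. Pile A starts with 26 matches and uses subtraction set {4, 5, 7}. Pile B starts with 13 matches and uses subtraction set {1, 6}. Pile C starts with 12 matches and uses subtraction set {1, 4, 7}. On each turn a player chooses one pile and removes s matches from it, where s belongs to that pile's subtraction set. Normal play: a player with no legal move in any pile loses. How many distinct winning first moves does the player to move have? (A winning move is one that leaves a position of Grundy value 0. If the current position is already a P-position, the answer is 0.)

Pile A, S = {4, 5, 7}:
n :  0  1  2  3  4  5  6  7  8  9 10 11 12 13 14 15 16 17 18 19 20 21 22 23 24 25 26
G :  0  0  0  0  1  1  1  1  2  2  2  0  0  0  0  1  1  1  1  2  2  2  0  0  0  0  1
G_A(26) = 1.
Pile B, S = {1, 6}:
n :  0  1  2  3  4  5  6  7  8  9 10 11 12 13
G :  0  1  0  1  0  1  2  0  1  0  1  0  1  2
G_B(13) = 2.
Pile C, S = {1, 4, 7}:
G(0) = 0
G(1) = mex{0} = 1
G(2) = mex{1} = 0
G(3) = mex{0} = 1
G(4) = mex{1,0} = 2
G(5) = mex{2,1} = 0
G(6) = mex{0,0} = 1
G(7) = mex{1,1,0} = 2
G(8) = mex{2,2,1} = 0
G(9) = mex{0,0,0} = 1
G(10) = mex{1,1,1} = 0
G(11) = mex{0,2,2} = 1
G(12) = mex{1,0,0} = 2
G_C(12) = 2.
Combined Grundy value = 1 ⊕ 2 ⊕ 2 = 1.
A winning move leaves total XOR = 0, i.e. changes one component's Grundy value g to g ⊕ X where X is the current total.
Pile A: need g' = 1⊕1 = 0. Options: 26−4→G=0, 26−5→G=2, 26−7→G=2. Hits: 1.
Pile B: need g' = 2⊕1 = 3. Options: 13−1→G=1, 13−6→G=0. Hits: 0.
Pile C: need g' = 2⊕1 = 3. Options: 12−1→G=1, 12−4→G=0, 12−7→G=0. Hits: 0.

1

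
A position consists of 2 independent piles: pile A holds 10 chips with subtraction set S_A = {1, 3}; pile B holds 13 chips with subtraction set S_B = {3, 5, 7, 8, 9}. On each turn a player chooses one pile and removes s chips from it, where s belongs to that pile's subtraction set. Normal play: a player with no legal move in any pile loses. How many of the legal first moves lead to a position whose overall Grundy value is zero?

0

Pile A, S = {1, 3}:
G(0) = 0
G(1) = mex{0} = 1
G(2) = mex{1} = 0
G(3) = mex{0,0} = 1
G(4) = mex{1,1} = 0
G(5) = mex{0,0} = 1
G(6) = mex{1,1} = 0
G(7) = mex{0,0} = 1
G(8) = mex{1,1} = 0
G(9) = mex{0,0} = 1
G(10) = mex{1,1} = 0
G_A(10) = 0.
Pile B, S = {3, 5, 7, 8, 9}:
n :  0  1  2  3  4  5  6  7  8  9 10 11 12 13
G :  0  0  0  1  1  1  2  2  2  3  3  3  0  0
G_B(13) = 0.
Combined Grundy value = 0 ⊕ 0 = 0.
A winning move leaves total XOR = 0, i.e. changes one component's Grundy value g to g ⊕ X where X is the current total.
Pile A: target g' = 0⊕0 = 0, but every legal move changes the Grundy value (mex property), so 0 moves.
Pile B: target g' = 0⊕0 = 0, but every legal move changes the Grundy value (mex property), so 0 moves.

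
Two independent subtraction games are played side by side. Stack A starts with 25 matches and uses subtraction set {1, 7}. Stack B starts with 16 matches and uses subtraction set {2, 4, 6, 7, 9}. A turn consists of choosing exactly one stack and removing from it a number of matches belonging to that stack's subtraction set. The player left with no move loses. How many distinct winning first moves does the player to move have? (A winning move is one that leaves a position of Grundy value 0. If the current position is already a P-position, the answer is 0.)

1

Stack A, S = {1, 7}:
n :  0  1  2  3  4  5  6  7  8  9 10 11 12 13 14 15 16 17 18 19 20 21 22 23 24 25
G :  0  1  0  1  0  1  0  1  0  1  0  1  0  1  0  1  0  1  0  1  0  1  0  1  0  1
G_A(25) = 1.
Stack B, S = {2, 4, 6, 7, 9}:
G(0) = 0
G(1) = mex{} = 0
G(2) = mex{0} = 1
G(3) = mex{0} = 1
G(4) = mex{1,0} = 2
G(5) = mex{1,0} = 2
G(6) = mex{2,1,0} = 3
G(7) = mex{2,1,0,0} = 3
G(8) = mex{3,2,1,0} = 4
G(9) = mex{3,2,1,1,0} = 4
G(10) = mex{4,3,2,1,0} = 5
G(11) = mex{4,3,2,2,1} = 0
G(12) = mex{5,4,3,2,1} = 0
G(13) = mex{0,4,3,3,2} = 1
G(14) = mex{0,5,4,3,2} = 1
G(15) = mex{1,0,4,4,3} = 2
G(16) = mex{1,0,5,4,3} = 2
G_B(16) = 2.
Combined Grundy value = 1 ⊕ 2 = 3.
A winning move leaves total XOR = 0, i.e. changes one component's Grundy value g to g ⊕ X where X is the current total.
Stack A: need g' = 1⊕3 = 2. Options: 25−1→G=0, 25−7→G=0. Hits: 0.
Stack B: need g' = 2⊕3 = 1. Options: 16−2→G=1, 16−4→G=0, 16−6→G=5, 16−7→G=4, 16−9→G=3. Hits: 1.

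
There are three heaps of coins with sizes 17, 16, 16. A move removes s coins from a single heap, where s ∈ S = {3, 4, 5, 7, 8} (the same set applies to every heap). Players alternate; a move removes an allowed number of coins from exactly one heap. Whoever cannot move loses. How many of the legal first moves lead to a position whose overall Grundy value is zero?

4

All heaps use S = {3, 4, 5, 7, 8}:
n :  0  1  2  3  4  5  6  7  8  9 10 11 12 13 14 15 16 17
G :  0  0  0  1  1  1  2  2  2  3  3  0  0  0  1  1  1  2
Heap A: G(17) = 2.
Heap B: G(16) = 1.
Heap C: G(16) = 1.
Combined Grundy value = 2 ⊕ 1 ⊕ 1 = 2.
A winning move leaves total XOR = 0, i.e. changes one component's Grundy value g to g ⊕ X where X is the current total.
Heap A: need g' = 2⊕2 = 0. Options: 17−3→G=1, 17−4→G=0, 17−5→G=0, 17−7→G=3, 17−8→G=3. Hits: 2.
Heap B: need g' = 1⊕2 = 3. Options: 16−3→G=0, 16−4→G=0, 16−5→G=0, 16−7→G=3, 16−8→G=2. Hits: 1.
Heap C: need g' = 1⊕2 = 3. Options: 16−3→G=0, 16−4→G=0, 16−5→G=0, 16−7→G=3, 16−8→G=2. Hits: 1.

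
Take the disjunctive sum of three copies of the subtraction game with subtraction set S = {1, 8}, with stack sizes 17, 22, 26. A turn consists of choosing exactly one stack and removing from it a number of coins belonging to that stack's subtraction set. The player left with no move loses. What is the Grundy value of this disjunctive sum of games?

0

All stacks use S = {1, 8}:
G(0) = 0
G(1) = mex{0} = 1
G(2) = mex{1} = 0
G(3) = mex{0} = 1
G(4) = mex{1} = 0
G(5) = mex{0} = 1
G(6) = mex{1} = 0
G(7) = mex{0} = 1
G(8) = mex{1,0} = 2
G(9) = mex{2,1} = 0
G(10) = mex{0,0} = 1
G(11) = mex{1,1} = 0
G(12) = mex{0,0} = 1
G(13) = mex{1,1} = 0
G(14) = mex{0,0} = 1
G(15) = mex{1,1} = 0
G(16) = mex{0,2} = 1
G(17) = mex{1,0} = 2
G(18) = mex{2,1} = 0
G(19) = mex{0,0} = 1
G(20) = mex{1,1} = 0
G(21) = mex{0,0} = 1
G(22) = mex{1,1} = 0
G(23) = mex{0,0} = 1
G(24) = mex{1,1} = 0
G(25) = mex{0,2} = 1
G(26) = mex{1,0} = 2
Stack A: G(17) = 2.
Stack B: G(22) = 0.
Stack C: G(26) = 2.
Combined Grundy value = 2 ⊕ 0 ⊕ 2 = 0.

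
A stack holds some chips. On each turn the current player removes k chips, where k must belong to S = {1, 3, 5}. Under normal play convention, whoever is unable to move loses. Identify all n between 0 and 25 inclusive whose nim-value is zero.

0, 2, 4, 6, 8, 10, 12, 14, 16, 18, 20, 22, 24

G(0) = 0
G(1) = mex{0} = 1
G(2) = mex{1} = 0
G(3) = mex{0,0} = 1
G(4) = mex{1,1} = 0
G(5) = mex{0,0,0} = 1
G(6) = mex{1,1,1} = 0
G(7) = mex{0,0,0} = 1
G(8) = mex{1,1,1} = 0
G(9) = mex{0,0,0} = 1
G(10) = mex{1,1,1} = 0
G(11) = mex{0,0,0} = 1
G(12) = mex{1,1,1} = 0
G(13) = mex{0,0,0} = 1
G(14) = mex{1,1,1} = 0
G(15) = mex{0,0,0} = 1
G(16) = mex{1,1,1} = 0
G(17) = mex{0,0,0} = 1
G(18) = mex{1,1,1} = 0
G(19) = mex{0,0,0} = 1
G(20) = mex{1,1,1} = 0
G(21) = mex{0,0,0} = 1
G(22) = mex{1,1,1} = 0
G(23) = mex{0,0,0} = 1
G(24) = mex{1,1,1} = 0
G(25) = mex{0,0,0} = 1
P-positions are exactly the n with G(n) = 0.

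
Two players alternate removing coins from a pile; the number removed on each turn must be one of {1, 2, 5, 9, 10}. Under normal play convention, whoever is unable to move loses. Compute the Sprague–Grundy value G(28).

G(0) = 0
G(1) = mex{0} = 1
G(2) = mex{1,0} = 2
G(3) = mex{2,1} = 0
G(4) = mex{0,2} = 1
G(5) = mex{1,0,0} = 2
G(6) = mex{2,1,1} = 0
G(7) = mex{0,2,2} = 1
G(8) = mex{1,0,0} = 2
G(9) = mex{2,1,1,0} = 3
G(10) = mex{3,2,2,1,0} = 4
G(11) = mex{4,3,0,2,1} = 5
G(12) = mex{5,4,1,0,2} = 3
G(13) = mex{3,5,2,1,0} = 4
G(14) = mex{4,3,3,2,1} = 0
G(15) = mex{0,4,4,0,2} = 1
G(16) = mex{1,0,5,1,0} = 2
G(17) = mex{2,1,3,2,1} = 0
G(18) = mex{0,2,4,3,2} = 1
G(19) = mex{1,0,0,4,3} = 2
G(20) = mex{2,1,1,5,4} = 0
G(21) = mex{0,2,2,3,5} = 1
G(22) = mex{1,0,0,4,3} = 2
G(23) = mex{2,1,1,0,4} = 3
G(24) = mex{3,2,2,1,0} = 4
G(25) = mex{4,3,0,2,1} = 5
G(26) = mex{5,4,1,0,2} = 3
G(27) = mex{3,5,2,1,0} = 4
G(28) = mex{4,3,3,2,1} = 0

0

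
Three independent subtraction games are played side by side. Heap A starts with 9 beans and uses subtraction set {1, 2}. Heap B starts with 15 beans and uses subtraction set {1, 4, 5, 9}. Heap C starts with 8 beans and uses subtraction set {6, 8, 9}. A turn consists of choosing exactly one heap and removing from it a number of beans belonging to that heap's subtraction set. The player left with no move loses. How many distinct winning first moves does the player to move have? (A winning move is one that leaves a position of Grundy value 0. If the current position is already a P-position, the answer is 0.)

Heap A, S = {1, 2}:
G(0) = 0
G(1) = mex{0} = 1
G(2) = mex{1,0} = 2
G(3) = mex{2,1} = 0
G(4) = mex{0,2} = 1
G(5) = mex{1,0} = 2
G(6) = mex{2,1} = 0
G(7) = mex{0,2} = 1
G(8) = mex{1,0} = 2
G(9) = mex{2,1} = 0
G_A(9) = 0.
Heap B, S = {1, 4, 5, 9}:
G(0) = 0
G(1) = mex{0} = 1
G(2) = mex{1} = 0
G(3) = mex{0} = 1
G(4) = mex{1,0} = 2
G(5) = mex{2,1,0} = 3
G(6) = mex{3,0,1} = 2
G(7) = mex{2,1,0} = 3
G(8) = mex{3,2,1} = 0
G(9) = mex{0,3,2,0} = 1
G(10) = mex{1,2,3,1} = 0
G(11) = mex{0,3,2,0} = 1
G(12) = mex{1,0,3,1} = 2
G(13) = mex{2,1,0,2} = 3
G(14) = mex{3,0,1,3} = 2
G(15) = mex{2,1,0,2} = 3
G_B(15) = 3.
Heap C, S = {6, 8, 9}:
n : 0 1 2 3 4 5 6 7 8
G : 0 0 0 0 0 0 1 1 1
G_C(8) = 1.
Combined Grundy value = 0 ⊕ 3 ⊕ 1 = 2.
A winning move leaves total XOR = 0, i.e. changes one component's Grundy value g to g ⊕ X where X is the current total.
Heap A: need g' = 0⊕2 = 2. Options: 9−1→G=2, 9−2→G=1. Hits: 1.
Heap B: need g' = 3⊕2 = 1. Options: 15−1→G=2, 15−4→G=1, 15−5→G=0, 15−9→G=2. Hits: 1.
Heap C: need g' = 1⊕2 = 3. Options: 8−6→G=0, 8−8→G=0. Hits: 0.

2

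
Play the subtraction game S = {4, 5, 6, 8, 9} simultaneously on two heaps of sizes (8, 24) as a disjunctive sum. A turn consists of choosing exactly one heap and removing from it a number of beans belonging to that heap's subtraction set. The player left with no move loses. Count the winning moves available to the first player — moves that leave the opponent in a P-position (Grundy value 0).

All heaps use S = {4, 5, 6, 8, 9}:
G(0) = 0
G(1) = mex{} = 0
G(2) = mex{} = 0
G(3) = mex{} = 0
G(4) = mex{0} = 1
G(5) = mex{0,0} = 1
G(6) = mex{0,0,0} = 1
G(7) = mex{0,0,0} = 1
G(8) = mex{1,0,0,0} = 2
G(9) = mex{1,1,0,0,0} = 2
G(10) = mex{1,1,1,0,0} = 2
G(11) = mex{1,1,1,0,0} = 2
G(12) = mex{2,1,1,1,0} = 3
G(13) = mex{2,2,1,1,1} = 0
G(14) = mex{2,2,2,1,1} = 0
G(15) = mex{2,2,2,1,1} = 0
G(16) = mex{3,2,2,2,1} = 0
G(17) = mex{0,3,2,2,2} = 1
G(18) = mex{0,0,3,2,2} = 1
G(19) = mex{0,0,0,2,2} = 1
G(20) = mex{0,0,0,3,2} = 1
G(21) = mex{1,0,0,0,3} = 2
G(22) = mex{1,1,0,0,0} = 2
G(23) = mex{1,1,1,0,0} = 2
G(24) = mex{1,1,1,0,0} = 2
Heap A: G(8) = 2.
Heap B: G(24) = 2.
Combined Grundy value = 2 ⊕ 2 = 0.
A winning move leaves total XOR = 0, i.e. changes one component's Grundy value g to g ⊕ X where X is the current total.
Heap A: target g' = 2⊕0 = 2, but every legal move changes the Grundy value (mex property), so 0 moves.
Heap B: target g' = 2⊕0 = 2, but every legal move changes the Grundy value (mex property), so 0 moves.

0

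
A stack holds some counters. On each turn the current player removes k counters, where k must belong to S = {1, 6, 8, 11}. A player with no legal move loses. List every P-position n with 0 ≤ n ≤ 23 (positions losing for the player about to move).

0, 2, 4, 7, 9, 14, 16, 19, 21, 23

G(0) = 0
G(1) = mex{0} = 1
G(2) = mex{1} = 0
G(3) = mex{0} = 1
G(4) = mex{1} = 0
G(5) = mex{0} = 1
G(6) = mex{1,0} = 2
G(7) = mex{2,1} = 0
G(8) = mex{0,0,0} = 1
G(9) = mex{1,1,1} = 0
G(10) = mex{0,0,0} = 1
G(11) = mex{1,1,1,0} = 2
G(12) = mex{2,2,0,1} = 3
G(13) = mex{3,0,1,0} = 2
G(14) = mex{2,1,2,1} = 0
G(15) = mex{0,0,0,0} = 1
G(16) = mex{1,1,1,1} = 0
G(17) = mex{0,2,0,2} = 1
G(18) = mex{1,3,1,0} = 2
G(19) = mex{2,2,2,1} = 0
G(20) = mex{0,0,3,0} = 1
G(21) = mex{1,1,2,1} = 0
G(22) = mex{0,0,0,2} = 1
G(23) = mex{1,1,1,3} = 0
P-positions are exactly the n with G(n) = 0.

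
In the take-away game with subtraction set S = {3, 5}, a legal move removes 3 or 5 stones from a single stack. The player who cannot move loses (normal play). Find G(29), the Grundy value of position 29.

G(0) = 0
G(1) = mex{} = 0
G(2) = mex{} = 0
G(3) = mex{0} = 1
G(4) = mex{0} = 1
G(5) = mex{0,0} = 1
G(6) = mex{1,0} = 2
G(7) = mex{1,0} = 2
G(8) = mex{1,1} = 0
G(9) = mex{2,1} = 0
G(10) = mex{2,1} = 0
G(11) = mex{0,2} = 1
G(12) = mex{0,2} = 1
G(13) = mex{0,0} = 1
G(14) = mex{1,0} = 2
G(15) = mex{1,0} = 2
G(16) = mex{1,1} = 0
G(17) = mex{2,1} = 0
G(18) = mex{2,1} = 0
G(19) = mex{0,2} = 1
G(20) = mex{0,2} = 1
G(21) = mex{0,0} = 1
G(22) = mex{1,0} = 2
G(23) = mex{1,0} = 2
G(24) = mex{1,1} = 0
G(25) = mex{2,1} = 0
G(26) = mex{2,1} = 0
G(27) = mex{0,2} = 1
G(28) = mex{0,2} = 1
G(29) = mex{0,0} = 1

1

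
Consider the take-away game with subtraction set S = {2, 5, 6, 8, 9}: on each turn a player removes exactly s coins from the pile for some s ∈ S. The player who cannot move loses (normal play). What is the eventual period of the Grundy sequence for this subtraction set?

G(0) = 0
G(1) = mex{} = 0
G(2) = mex{0} = 1
G(3) = mex{0} = 1
G(4) = mex{1} = 0
G(5) = mex{1,0} = 2
G(6) = mex{0,0,0} = 1
G(7) = mex{2,1,0} = 3
G(8) = mex{1,1,1,0} = 2
G(9) = mex{3,0,1,0,0} = 2
G(10) = mex{2,2,0,1,0} = 3
G(11) = mex{2,1,2,1,1} = 0
G(12) = mex{3,3,1,0,1} = 2
G(13) = mex{0,2,3,2,0} = 1
G(14) = mex{2,2,2,1,2} = 0
G(15) = mex{1,3,2,3,1} = 0
G(16) = mex{0,0,3,2,3} = 1
G(17) = mex{0,2,0,2,2} = 1
G(18) = mex{1,1,2,3,2} = 0
G(19) = mex{1,0,1,0,3} = 2
G(20) = mex{0,0,0,2,0} = 1
G(21) = mex{2,1,0,1,2} = 3
G(22) = mex{1,1,1,0,1} = 2
G(23) = mex{3,0,1,0,0} = 2
G(24) = mex{2,2,0,1,0} = 3
G(25) = mex{2,1,2,1,1} = 0
G(26) = mex{3,3,1,0,1} = 2
G(27) = mex{0,2,3,2,0} = 1
G(28) = mex{2,2,2,1,2} = 0
G(29) = mex{1,3,2,3,1} = 0
G(n+14) = G(n) holds for n = 0,…,8 (a full window of length max(S) = 9), so the sequence is purely periodic with period 14.

14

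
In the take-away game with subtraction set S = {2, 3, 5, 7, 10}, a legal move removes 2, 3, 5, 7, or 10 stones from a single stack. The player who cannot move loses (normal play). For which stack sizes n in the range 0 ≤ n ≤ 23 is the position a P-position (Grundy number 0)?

G(0) = 0
G(1) = mex{} = 0
G(2) = mex{0} = 1
G(3) = mex{0,0} = 1
G(4) = mex{1,0} = 2
G(5) = mex{1,1,0} = 2
G(6) = mex{2,1,0} = 3
G(7) = mex{2,2,1,0} = 3
G(8) = mex{3,2,1,0} = 4
G(9) = mex{3,3,2,1} = 0
G(10) = mex{4,3,2,1,0} = 5
G(11) = mex{0,4,3,2,0} = 1
G(12) = mex{5,0,3,2,1} = 4
G(13) = mex{1,5,4,3,1} = 0
G(14) = mex{4,1,0,3,2} = 5
G(15) = mex{0,4,5,4,2} = 1
G(16) = mex{5,0,1,0,3} = 2
G(17) = mex{1,5,4,5,3} = 0
G(18) = mex{2,1,0,1,4} = 3
G(19) = mex{0,2,5,4,0} = 1
G(20) = mex{3,0,1,0,5} = 2
G(21) = mex{1,3,2,5,1} = 0
G(22) = mex{2,1,0,1,4} = 3
G(23) = mex{0,2,3,2,0} = 1
P-positions are exactly the n with G(n) = 0.

0, 1, 9, 13, 17, 21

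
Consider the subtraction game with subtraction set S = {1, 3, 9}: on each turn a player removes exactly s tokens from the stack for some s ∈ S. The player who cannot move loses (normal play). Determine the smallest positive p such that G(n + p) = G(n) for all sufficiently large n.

2

n :  0  1  2  3  4  5  6  7  8  9 10 11 12 13 14
G :  0  1  0  1  0  1  0  1  0  1  0  1  0  1  0
G(n+2) = G(n) holds for n = 0,…,8 (a full window of length max(S) = 9), so the sequence is purely periodic with period 2.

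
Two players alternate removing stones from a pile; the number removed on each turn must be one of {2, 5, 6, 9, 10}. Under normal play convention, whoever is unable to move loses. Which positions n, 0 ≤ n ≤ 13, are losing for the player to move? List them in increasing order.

0, 1, 4, 8, 12

G(0) = 0
G(1) = mex{} = 0
G(2) = mex{0} = 1
G(3) = mex{0} = 1
G(4) = mex{1} = 0
G(5) = mex{1,0} = 2
G(6) = mex{0,0,0} = 1
G(7) = mex{2,1,0} = 3
G(8) = mex{1,1,1} = 0
G(9) = mex{3,0,1,0} = 2
G(10) = mex{0,2,0,0,0} = 1
G(11) = mex{2,1,2,1,0} = 3
G(12) = mex{1,3,1,1,1} = 0
G(13) = mex{3,0,3,0,1} = 2
P-positions are exactly the n with G(n) = 0.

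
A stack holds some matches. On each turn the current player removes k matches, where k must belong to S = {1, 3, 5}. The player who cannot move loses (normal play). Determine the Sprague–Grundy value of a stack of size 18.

G(0) = 0
G(1) = mex{0} = 1
G(2) = mex{1} = 0
G(3) = mex{0,0} = 1
G(4) = mex{1,1} = 0
G(5) = mex{0,0,0} = 1
G(6) = mex{1,1,1} = 0
G(7) = mex{0,0,0} = 1
G(8) = mex{1,1,1} = 0
G(9) = mex{0,0,0} = 1
G(10) = mex{1,1,1} = 0
G(11) = mex{0,0,0} = 1
G(12) = mex{1,1,1} = 0
G(13) = mex{0,0,0} = 1
G(14) = mex{1,1,1} = 0
G(15) = mex{0,0,0} = 1
G(16) = mex{1,1,1} = 0
G(17) = mex{0,0,0} = 1
G(18) = mex{1,1,1} = 0

0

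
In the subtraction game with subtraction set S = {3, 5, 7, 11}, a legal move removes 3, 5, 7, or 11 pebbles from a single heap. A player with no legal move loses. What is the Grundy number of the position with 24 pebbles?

n :  0  1  2  3  4  5  6  7  8  9 10 11 12 13 14 15 16 17 18 19 20 21 22 23 24
G :  0  0  0  1  1  1  2  2  2  3  0  3  4  1  0  3  0  1  0  1  0  1  0  1  0

0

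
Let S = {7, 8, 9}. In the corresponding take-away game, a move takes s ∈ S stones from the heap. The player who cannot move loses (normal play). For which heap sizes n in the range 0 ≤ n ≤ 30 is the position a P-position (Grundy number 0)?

0, 1, 2, 3, 4, 5, 6, 16, 17, 18, 19, 20, 21, 22

G(0) = 0
G(1) = mex{} = 0
G(2) = mex{} = 0
G(3) = mex{} = 0
G(4) = mex{} = 0
G(5) = mex{} = 0
G(6) = mex{} = 0
G(7) = mex{0} = 1
G(8) = mex{0,0} = 1
G(9) = mex{0,0,0} = 1
G(10) = mex{0,0,0} = 1
G(11) = mex{0,0,0} = 1
G(12) = mex{0,0,0} = 1
G(13) = mex{0,0,0} = 1
G(14) = mex{1,0,0} = 2
G(15) = mex{1,1,0} = 2
G(16) = mex{1,1,1} = 0
G(17) = mex{1,1,1} = 0
G(18) = mex{1,1,1} = 0
G(19) = mex{1,1,1} = 0
G(20) = mex{1,1,1} = 0
G(21) = mex{2,1,1} = 0
G(22) = mex{2,2,1} = 0
G(23) = mex{0,2,2} = 1
G(24) = mex{0,0,2} = 1
G(25) = mex{0,0,0} = 1
G(26) = mex{0,0,0} = 1
G(27) = mex{0,0,0} = 1
G(28) = mex{0,0,0} = 1
G(29) = mex{0,0,0} = 1
G(30) = mex{1,0,0} = 2
P-positions are exactly the n with G(n) = 0.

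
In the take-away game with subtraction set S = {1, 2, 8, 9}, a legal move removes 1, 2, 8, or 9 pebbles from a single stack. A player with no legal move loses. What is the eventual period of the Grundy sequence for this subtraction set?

10

G(0) = 0
G(1) = mex{0} = 1
G(2) = mex{1,0} = 2
G(3) = mex{2,1} = 0
G(4) = mex{0,2} = 1
G(5) = mex{1,0} = 2
G(6) = mex{2,1} = 0
G(7) = mex{0,2} = 1
G(8) = mex{1,0,0} = 2
G(9) = mex{2,1,1,0} = 3
G(10) = mex{3,2,2,1} = 0
G(11) = mex{0,3,0,2} = 1
G(12) = mex{1,0,1,0} = 2
G(13) = mex{2,1,2,1} = 0
G(14) = mex{0,2,0,2} = 1
G(15) = mex{1,0,1,0} = 2
G(16) = mex{2,1,2,1} = 0
G(17) = mex{0,2,3,2} = 1
G(18) = mex{1,0,0,3} = 2
G(19) = mex{2,1,1,0} = 3
G(20) = mex{3,2,2,1} = 0
G(21) = mex{0,3,0,2} = 1
G(n+10) = G(n) holds for n = 0,…,8 (a full window of length max(S) = 9), so the sequence is purely periodic with period 10.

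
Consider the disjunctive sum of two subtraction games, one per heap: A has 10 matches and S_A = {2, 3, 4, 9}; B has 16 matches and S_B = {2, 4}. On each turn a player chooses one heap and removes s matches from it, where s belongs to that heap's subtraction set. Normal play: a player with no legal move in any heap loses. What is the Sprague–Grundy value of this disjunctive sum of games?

Heap A, S = {2, 3, 4, 9}:
G(0) = 0
G(1) = mex{} = 0
G(2) = mex{0} = 1
G(3) = mex{0,0} = 1
G(4) = mex{1,0,0} = 2
G(5) = mex{1,1,0} = 2
G(6) = mex{2,1,1} = 0
G(7) = mex{2,2,1} = 0
G(8) = mex{0,2,2} = 1
G(9) = mex{0,0,2,0} = 1
G(10) = mex{1,0,0,0} = 2
G_A(10) = 2.
Heap B, S = {2, 4}:
n :  0  1  2  3  4  5  6  7  8  9 10 11 12 13 14 15 16
G :  0  0  1  1  2  2  0  0  1  1  2  2  0  0  1  1  2
G_B(16) = 2.
Combined Grundy value = 2 ⊕ 2 = 0.

0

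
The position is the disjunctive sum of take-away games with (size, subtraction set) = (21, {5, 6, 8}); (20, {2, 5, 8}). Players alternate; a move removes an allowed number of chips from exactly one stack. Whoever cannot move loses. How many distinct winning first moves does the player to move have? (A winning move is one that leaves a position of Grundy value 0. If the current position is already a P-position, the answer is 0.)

4

Stack A, S = {5, 6, 8}:
G(0) = 0
G(1) = mex{} = 0
G(2) = mex{} = 0
G(3) = mex{} = 0
G(4) = mex{} = 0
G(5) = mex{0} = 1
G(6) = mex{0,0} = 1
G(7) = mex{0,0} = 1
G(8) = mex{0,0,0} = 1
G(9) = mex{0,0,0} = 1
G(10) = mex{1,0,0} = 2
G(11) = mex{1,1,0} = 2
G(12) = mex{1,1,0} = 2
G(13) = mex{1,1,1} = 0
G(14) = mex{1,1,1} = 0
G(15) = mex{2,1,1} = 0
G(16) = mex{2,2,1} = 0
G(17) = mex{2,2,1} = 0
G(18) = mex{0,2,2} = 1
G(19) = mex{0,0,2} = 1
G(20) = mex{0,0,2} = 1
G(21) = mex{0,0,0} = 1
G_A(21) = 1.
Stack B, S = {2, 5, 8}:
G(0) = 0
G(1) = mex{} = 0
G(2) = mex{0} = 1
G(3) = mex{0} = 1
G(4) = mex{1} = 0
G(5) = mex{1,0} = 2
G(6) = mex{0,0} = 1
G(7) = mex{2,1} = 0
G(8) = mex{1,1,0} = 2
G(9) = mex{0,0,0} = 1
G(10) = mex{2,2,1} = 0
G(11) = mex{1,1,1} = 0
G(12) = mex{0,0,0} = 1
G(13) = mex{0,2,2} = 1
G(14) = mex{1,1,1} = 0
G(15) = mex{1,0,0} = 2
G(16) = mex{0,0,2} = 1
G(17) = mex{2,1,1} = 0
G(18) = mex{1,1,0} = 2
G(19) = mex{0,0,0} = 1
G(20) = mex{2,2,1} = 0
G_B(20) = 0.
Combined Grundy value = 1 ⊕ 0 = 1.
A winning move leaves total XOR = 0, i.e. changes one component's Grundy value g to g ⊕ X where X is the current total.
Stack A: need g' = 1⊕1 = 0. Options: 21−5→G=0, 21−6→G=0, 21−8→G=0. Hits: 3.
Stack B: need g' = 0⊕1 = 1. Options: 20−2→G=2, 20−5→G=2, 20−8→G=1. Hits: 1.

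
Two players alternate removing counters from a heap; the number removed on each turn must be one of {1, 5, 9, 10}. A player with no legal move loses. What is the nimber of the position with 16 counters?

G(0) = 0
G(1) = mex{0} = 1
G(2) = mex{1} = 0
G(3) = mex{0} = 1
G(4) = mex{1} = 0
G(5) = mex{0,0} = 1
G(6) = mex{1,1} = 0
G(7) = mex{0,0} = 1
G(8) = mex{1,1} = 0
G(9) = mex{0,0,0} = 1
G(10) = mex{1,1,1,0} = 2
G(11) = mex{2,0,0,1} = 3
G(12) = mex{3,1,1,0} = 2
G(13) = mex{2,0,0,1} = 3
G(14) = mex{3,1,1,0} = 2
G(15) = mex{2,2,0,1} = 3
G(16) = mex{3,3,1,0} = 2

2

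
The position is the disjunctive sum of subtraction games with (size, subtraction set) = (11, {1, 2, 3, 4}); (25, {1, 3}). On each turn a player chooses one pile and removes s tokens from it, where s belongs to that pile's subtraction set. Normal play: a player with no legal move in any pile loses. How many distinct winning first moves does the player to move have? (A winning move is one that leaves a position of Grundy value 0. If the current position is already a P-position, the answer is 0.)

Pile A, S = {1, 2, 3, 4}:
G(0) = 0
G(1) = mex{0} = 1
G(2) = mex{1,0} = 2
G(3) = mex{2,1,0} = 3
G(4) = mex{3,2,1,0} = 4
G(5) = mex{4,3,2,1} = 0
G(6) = mex{0,4,3,2} = 1
G(7) = mex{1,0,4,3} = 2
G(8) = mex{2,1,0,4} = 3
G(9) = mex{3,2,1,0} = 4
G(10) = mex{4,3,2,1} = 0
G(11) = mex{0,4,3,2} = 1
G_A(11) = 1.
Pile B, S = {1, 3}:
G(0) = 0
G(1) = mex{0} = 1
G(2) = mex{1} = 0
G(3) = mex{0,0} = 1
G(4) = mex{1,1} = 0
G(5) = mex{0,0} = 1
G(6) = mex{1,1} = 0
G(7) = mex{0,0} = 1
G(8) = mex{1,1} = 0
G(9) = mex{0,0} = 1
G(10) = mex{1,1} = 0
G(11) = mex{0,0} = 1
G(12) = mex{1,1} = 0
G(13) = mex{0,0} = 1
G(14) = mex{1,1} = 0
G(15) = mex{0,0} = 1
G(16) = mex{1,1} = 0
G(17) = mex{0,0} = 1
G(18) = mex{1,1} = 0
G(19) = mex{0,0} = 1
G(20) = mex{1,1} = 0
G(21) = mex{0,0} = 1
G(22) = mex{1,1} = 0
G(23) = mex{0,0} = 1
G(24) = mex{1,1} = 0
G(25) = mex{0,0} = 1
G_B(25) = 1.
Combined Grundy value = 1 ⊕ 1 = 0.
A winning move leaves total XOR = 0, i.e. changes one component's Grundy value g to g ⊕ X where X is the current total.
Pile A: target g' = 1⊕0 = 1, but every legal move changes the Grundy value (mex property), so 0 moves.
Pile B: target g' = 1⊕0 = 1, but every legal move changes the Grundy value (mex property), so 0 moves.

0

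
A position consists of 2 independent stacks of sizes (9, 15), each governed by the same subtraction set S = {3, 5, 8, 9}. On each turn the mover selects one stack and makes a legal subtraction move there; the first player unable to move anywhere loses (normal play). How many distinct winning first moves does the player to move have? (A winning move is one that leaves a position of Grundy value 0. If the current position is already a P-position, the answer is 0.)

2

All stacks use S = {3, 5, 8, 9}:
n :  0  1  2  3  4  5  6  7  8  9 10 11 12 13 14 15
G :  0  0  0  1  1  1  2  2  2  3  3  3  0  0  0  1
Stack A: G(9) = 3.
Stack B: G(15) = 1.
Combined Grundy value = 3 ⊕ 1 = 2.
A winning move leaves total XOR = 0, i.e. changes one component's Grundy value g to g ⊕ X where X is the current total.
Stack A: need g' = 3⊕2 = 1. Options: 9−3→G=2, 9−5→G=1, 9−8→G=0, 9−9→G=0. Hits: 1.
Stack B: need g' = 1⊕2 = 3. Options: 15−3→G=0, 15−5→G=3, 15−8→G=2, 15−9→G=2. Hits: 1.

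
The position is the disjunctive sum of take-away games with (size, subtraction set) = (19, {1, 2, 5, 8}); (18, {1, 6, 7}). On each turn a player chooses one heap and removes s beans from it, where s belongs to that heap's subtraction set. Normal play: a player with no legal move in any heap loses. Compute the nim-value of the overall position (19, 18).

Heap A, S = {1, 2, 5, 8}:
n :  0  1  2  3  4  5  6  7  8  9 10 11 12 13 14 15 16 17 18 19
G :  0  1  2  0  1  2  0  1  2  0  1  2  0  1  2  0  1  2  0  1
G_A(19) = 1.
Heap B, S = {1, 6, 7}:
G(0) = 0
G(1) = mex{0} = 1
G(2) = mex{1} = 0
G(3) = mex{0} = 1
G(4) = mex{1} = 0
G(5) = mex{0} = 1
G(6) = mex{1,0} = 2
G(7) = mex{2,1,0} = 3
G(8) = mex{3,0,1} = 2
G(9) = mex{2,1,0} = 3
G(10) = mex{3,0,1} = 2
G(11) = mex{2,1,0} = 3
G(12) = mex{3,2,1} = 0
G(13) = mex{0,3,2} = 1
G(14) = mex{1,2,3} = 0
G(15) = mex{0,3,2} = 1
G(16) = mex{1,2,3} = 0
G(17) = mex{0,3,2} = 1
G(18) = mex{1,0,3} = 2
G_B(18) = 2.
Combined Grundy value = 1 ⊕ 2 = 3.

3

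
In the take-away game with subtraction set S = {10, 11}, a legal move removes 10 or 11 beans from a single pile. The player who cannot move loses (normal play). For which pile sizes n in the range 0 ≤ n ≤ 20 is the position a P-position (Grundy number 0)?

0, 1, 2, 3, 4, 5, 6, 7, 8, 9

G(0) = 0
G(1) = mex{} = 0
G(2) = mex{} = 0
G(3) = mex{} = 0
G(4) = mex{} = 0
G(5) = mex{} = 0
G(6) = mex{} = 0
G(7) = mex{} = 0
G(8) = mex{} = 0
G(9) = mex{} = 0
G(10) = mex{0} = 1
G(11) = mex{0,0} = 1
G(12) = mex{0,0} = 1
G(13) = mex{0,0} = 1
G(14) = mex{0,0} = 1
G(15) = mex{0,0} = 1
G(16) = mex{0,0} = 1
G(17) = mex{0,0} = 1
G(18) = mex{0,0} = 1
G(19) = mex{0,0} = 1
G(20) = mex{1,0} = 2
P-positions are exactly the n with G(n) = 0.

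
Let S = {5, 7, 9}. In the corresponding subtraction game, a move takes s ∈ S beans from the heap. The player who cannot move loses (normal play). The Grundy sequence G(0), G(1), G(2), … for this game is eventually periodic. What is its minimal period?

n :  0  1  2  3  4  5  6  7  8  9 10 11 12 13 14 15 16 17 18 19 20 21 22 23 24 25 26 27 28 29
G :  0  0  0  0  0  1  1  1  1  1  2  2  2  2  0  0  0  0  0  1  1  1  1  1  2  2  2  2  0  0
G(n+14) = G(n) holds for n = 0,…,8 (a full window of length max(S) = 9), so the sequence is purely periodic with period 14.

14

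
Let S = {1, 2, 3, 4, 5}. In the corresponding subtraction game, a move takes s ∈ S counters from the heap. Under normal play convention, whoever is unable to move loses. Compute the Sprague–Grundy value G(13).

1

n :  0  1  2  3  4  5  6  7  8  9 10 11 12 13
G :  0  1  2  3  4  5  0  1  2  3  4  5  0  1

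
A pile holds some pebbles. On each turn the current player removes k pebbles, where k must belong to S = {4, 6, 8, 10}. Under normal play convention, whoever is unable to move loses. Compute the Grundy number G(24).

G(0) = 0
G(1) = mex{} = 0
G(2) = mex{} = 0
G(3) = mex{} = 0
G(4) = mex{0} = 1
G(5) = mex{0} = 1
G(6) = mex{0,0} = 1
G(7) = mex{0,0} = 1
G(8) = mex{1,0,0} = 2
G(9) = mex{1,0,0} = 2
G(10) = mex{1,1,0,0} = 2
G(11) = mex{1,1,0,0} = 2
G(12) = mex{2,1,1,0} = 3
G(13) = mex{2,1,1,0} = 3
G(14) = mex{2,2,1,1} = 0
G(15) = mex{2,2,1,1} = 0
G(16) = mex{3,2,2,1} = 0
G(17) = mex{3,2,2,1} = 0
G(18) = mex{0,3,2,2} = 1
G(19) = mex{0,3,2,2} = 1
G(20) = mex{0,0,3,2} = 1
G(21) = mex{0,0,3,2} = 1
G(22) = mex{1,0,0,3} = 2
G(23) = mex{1,0,0,3} = 2
G(24) = mex{1,1,0,0} = 2

2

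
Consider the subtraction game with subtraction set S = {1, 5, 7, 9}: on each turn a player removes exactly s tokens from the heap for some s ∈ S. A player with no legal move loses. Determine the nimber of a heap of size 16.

0

G(0) = 0
G(1) = mex{0} = 1
G(2) = mex{1} = 0
G(3) = mex{0} = 1
G(4) = mex{1} = 0
G(5) = mex{0,0} = 1
G(6) = mex{1,1} = 0
G(7) = mex{0,0,0} = 1
G(8) = mex{1,1,1} = 0
G(9) = mex{0,0,0,0} = 1
G(10) = mex{1,1,1,1} = 0
G(11) = mex{0,0,0,0} = 1
G(12) = mex{1,1,1,1} = 0
G(13) = mex{0,0,0,0} = 1
G(14) = mex{1,1,1,1} = 0
G(15) = mex{0,0,0,0} = 1
G(16) = mex{1,1,1,1} = 0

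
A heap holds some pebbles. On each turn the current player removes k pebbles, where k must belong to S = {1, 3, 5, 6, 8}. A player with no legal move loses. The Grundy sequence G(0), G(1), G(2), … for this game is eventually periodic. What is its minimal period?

n :  0  1  2  3  4  5  6  7  8  9 10 11 12 13 14 15 16 17 18 19 20 21 22 23
G :  0  1  0  1  0  1  2  3  2  3  2  0  1  0  1  0  1  2  3  2  3  2  0  1
G(n+11) = G(n) holds for n = 0,…,7 (a full window of length max(S) = 8), so the sequence is purely periodic with period 11.

11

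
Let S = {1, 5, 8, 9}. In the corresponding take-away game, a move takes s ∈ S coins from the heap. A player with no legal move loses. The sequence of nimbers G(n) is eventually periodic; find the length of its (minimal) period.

16

n :  0  1  2  3  4  5  6  7  8  9 10 11 12 13 14 15 16 17 18 19 20 21 22 23 24 25 26 27 28 29 30 31 32 33
G :  0  1  0  1  0  1  0  1  2  3  2  3  2  3  2  3  0  1  0  1  0  1  0  1  2  3  2  3  2  3  2  3  0  1
G(n+16) = G(n) holds for n = 0,…,8 (a full window of length max(S) = 9), so the sequence is purely periodic with period 16.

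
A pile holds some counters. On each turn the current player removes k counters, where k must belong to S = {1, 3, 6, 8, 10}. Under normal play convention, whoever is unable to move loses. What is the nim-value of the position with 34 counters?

3

n :  0  1  2  3  4  5  6  7  8  9 10 11 12 13 14 15 16 17 18 19 20 21 22 23 24 25 26 27 28 29 30 31 32 33 34
G :  0  1  0  1  0  1  2  3  2  0  1  0  1  0  1  2  3  2  0  1  0  1  0  1  2  3  2  0  1  0  1  0  1  2  3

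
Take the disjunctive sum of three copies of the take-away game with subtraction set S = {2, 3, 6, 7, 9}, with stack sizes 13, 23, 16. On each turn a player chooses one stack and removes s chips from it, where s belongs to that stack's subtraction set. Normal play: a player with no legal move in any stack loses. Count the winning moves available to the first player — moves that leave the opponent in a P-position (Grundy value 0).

All stacks use S = {2, 3, 6, 7, 9}:
G(0) = 0
G(1) = mex{} = 0
G(2) = mex{0} = 1
G(3) = mex{0,0} = 1
G(4) = mex{1,0} = 2
G(5) = mex{1,1} = 0
G(6) = mex{2,1,0} = 3
G(7) = mex{0,2,0,0} = 1
G(8) = mex{3,0,1,0} = 2
G(9) = mex{1,3,1,1,0} = 2
G(10) = mex{2,1,2,1,0} = 3
G(11) = mex{2,2,0,2,1} = 3
G(12) = mex{3,2,3,0,1} = 4
G(13) = mex{3,3,1,3,2} = 0
G(14) = mex{4,3,2,1,0} = 5
G(15) = mex{0,4,2,2,3} = 1
G(16) = mex{5,0,3,2,1} = 4
G(17) = mex{1,5,3,3,2} = 0
G(18) = mex{4,1,4,3,2} = 0
G(19) = mex{0,4,0,4,3} = 1
G(20) = mex{0,0,5,0,3} = 1
G(21) = mex{1,0,1,5,4} = 2
G(22) = mex{1,1,4,1,0} = 2
G(23) = mex{2,1,0,4,5} = 3
Stack A: G(13) = 0.
Stack B: G(23) = 3.
Stack C: G(16) = 4.
Combined Grundy value = 0 ⊕ 3 ⊕ 4 = 7.
A winning move leaves total XOR = 0, i.e. changes one component's Grundy value g to g ⊕ X where X is the current total.
Stack A: need g' = 0⊕7 = 7. Options: 13−2→G=3, 13−3→G=3, 13−6→G=1, 13−7→G=3, 13−9→G=2. Hits: 0.
Stack B: need g' = 3⊕7 = 4. Options: 23−2→G=2, 23−3→G=1, 23−6→G=0, 23−7→G=4, 23−9→G=5. Hits: 1.
Stack C: need g' = 4⊕7 = 3. Options: 16−2→G=5, 16−3→G=0, 16−6→G=3, 16−7→G=2, 16−9→G=1. Hits: 1.

2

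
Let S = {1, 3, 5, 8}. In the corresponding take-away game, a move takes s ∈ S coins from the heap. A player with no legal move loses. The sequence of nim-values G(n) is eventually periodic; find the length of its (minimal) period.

G(0) = 0
G(1) = mex{0} = 1
G(2) = mex{1} = 0
G(3) = mex{0,0} = 1
G(4) = mex{1,1} = 0
G(5) = mex{0,0,0} = 1
G(6) = mex{1,1,1} = 0
G(7) = mex{0,0,0} = 1
G(8) = mex{1,1,1,0} = 2
G(9) = mex{2,0,0,1} = 3
G(10) = mex{3,1,1,0} = 2
G(11) = mex{2,2,0,1} = 3
G(12) = mex{3,3,1,0} = 2
G(13) = mex{2,2,2,1} = 0
G(14) = mex{0,3,3,0} = 1
G(15) = mex{1,2,2,1} = 0
G(16) = mex{0,0,3,2} = 1
G(17) = mex{1,1,2,3} = 0
G(18) = mex{0,0,0,2} = 1
G(19) = mex{1,1,1,3} = 0
G(20) = mex{0,0,0,2} = 1
G(21) = mex{1,1,1,0} = 2
G(22) = mex{2,0,0,1} = 3
G(23) = mex{3,1,1,0} = 2
G(24) = mex{2,2,0,1} = 3
G(25) = mex{3,3,1,0} = 2
G(26) = mex{2,2,2,1} = 0
G(27) = mex{0,3,3,0} = 1
G(n+13) = G(n) holds for n = 0,…,7 (a full window of length max(S) = 8), so the sequence is purely periodic with period 13.

13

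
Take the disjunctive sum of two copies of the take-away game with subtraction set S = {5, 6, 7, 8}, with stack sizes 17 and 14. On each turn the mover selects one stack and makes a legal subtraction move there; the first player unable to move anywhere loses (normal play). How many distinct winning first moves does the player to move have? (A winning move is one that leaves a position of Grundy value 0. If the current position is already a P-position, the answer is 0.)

0

All stacks use S = {5, 6, 7, 8}:
G(0) = 0
G(1) = mex{} = 0
G(2) = mex{} = 0
G(3) = mex{} = 0
G(4) = mex{} = 0
G(5) = mex{0} = 1
G(6) = mex{0,0} = 1
G(7) = mex{0,0,0} = 1
G(8) = mex{0,0,0,0} = 1
G(9) = mex{0,0,0,0} = 1
G(10) = mex{1,0,0,0} = 2
G(11) = mex{1,1,0,0} = 2
G(12) = mex{1,1,1,0} = 2
G(13) = mex{1,1,1,1} = 0
G(14) = mex{1,1,1,1} = 0
G(15) = mex{2,1,1,1} = 0
G(16) = mex{2,2,1,1} = 0
G(17) = mex{2,2,2,1} = 0
Stack A: G(17) = 0.
Stack B: G(14) = 0.
Combined Grundy value = 0 ⊕ 0 = 0.
A winning move leaves total XOR = 0, i.e. changes one component's Grundy value g to g ⊕ X where X is the current total.
Stack A: target g' = 0⊕0 = 0, but every legal move changes the Grundy value (mex property), so 0 moves.
Stack B: target g' = 0⊕0 = 0, but every legal move changes the Grundy value (mex property), so 0 moves.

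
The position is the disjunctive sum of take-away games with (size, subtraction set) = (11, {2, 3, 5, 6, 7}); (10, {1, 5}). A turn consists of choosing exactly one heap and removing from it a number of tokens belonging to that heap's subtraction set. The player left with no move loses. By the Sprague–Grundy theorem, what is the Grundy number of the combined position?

Heap A, S = {2, 3, 5, 6, 7}:
G(0) = 0
G(1) = mex{} = 0
G(2) = mex{0} = 1
G(3) = mex{0,0} = 1
G(4) = mex{1,0} = 2
G(5) = mex{1,1,0} = 2
G(6) = mex{2,1,0,0} = 3
G(7) = mex{2,2,1,0,0} = 3
G(8) = mex{3,2,1,1,0} = 4
G(9) = mex{3,3,2,1,1} = 0
G(10) = mex{4,3,2,2,1} = 0
G(11) = mex{0,4,3,2,2} = 1
G_A(11) = 1.
Heap B, S = {1, 5}:
n :  0  1  2  3  4  5  6  7  8  9 10
G :  0  1  0  1  0  1  0  1  0  1  0
G_B(10) = 0.
Combined Grundy value = 1 ⊕ 0 = 1.

1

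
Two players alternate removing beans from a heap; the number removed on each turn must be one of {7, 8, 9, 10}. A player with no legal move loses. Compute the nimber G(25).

G(0) = 0
G(1) = mex{} = 0
G(2) = mex{} = 0
G(3) = mex{} = 0
G(4) = mex{} = 0
G(5) = mex{} = 0
G(6) = mex{} = 0
G(7) = mex{0} = 1
G(8) = mex{0,0} = 1
G(9) = mex{0,0,0} = 1
G(10) = mex{0,0,0,0} = 1
G(11) = mex{0,0,0,0} = 1
G(12) = mex{0,0,0,0} = 1
G(13) = mex{0,0,0,0} = 1
G(14) = mex{1,0,0,0} = 2
G(15) = mex{1,1,0,0} = 2
G(16) = mex{1,1,1,0} = 2
G(17) = mex{1,1,1,1} = 0
G(18) = mex{1,1,1,1} = 0
G(19) = mex{1,1,1,1} = 0
G(20) = mex{1,1,1,1} = 0
G(21) = mex{2,1,1,1} = 0
G(22) = mex{2,2,1,1} = 0
G(23) = mex{2,2,2,1} = 0
G(24) = mex{0,2,2,2} = 1
G(25) = mex{0,0,2,2} = 1

1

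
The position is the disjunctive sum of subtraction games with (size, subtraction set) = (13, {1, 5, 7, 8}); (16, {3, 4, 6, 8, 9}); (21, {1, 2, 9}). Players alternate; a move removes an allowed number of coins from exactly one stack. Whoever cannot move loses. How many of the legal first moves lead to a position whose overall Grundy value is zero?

4

Stack A, S = {1, 5, 7, 8}:
n :  0  1  2  3  4  5  6  7  8  9 10 11 12 13
G :  0  1  0  1  0  1  0  1  2  3  2  3  2  3
G_A(13) = 3.
Stack B, S = {3, 4, 6, 8, 9}:
G(0) = 0
G(1) = mex{} = 0
G(2) = mex{} = 0
G(3) = mex{0} = 1
G(4) = mex{0,0} = 1
G(5) = mex{0,0} = 1
G(6) = mex{1,0,0} = 2
G(7) = mex{1,1,0} = 2
G(8) = mex{1,1,0,0} = 2
G(9) = mex{2,1,1,0,0} = 3
G(10) = mex{2,2,1,0,0} = 3
G(11) = mex{2,2,1,1,0} = 3
G(12) = mex{3,2,2,1,1} = 0
G(13) = mex{3,3,2,1,1} = 0
G(14) = mex{3,3,2,2,1} = 0
G(15) = mex{0,3,3,2,2} = 1
G(16) = mex{0,0,3,2,2} = 1
G_B(16) = 1.
Stack C, S = {1, 2, 9}:
n :  0  1  2  3  4  5  6  7  8  9 10 11 12 13 14 15 16 17 18 19 20 21
G :  0  1  2  0  1  2  0  1  2  3  0  1  2  0  1  2  0  1  2  3  0  1
G_C(21) = 1.
Combined Grundy value = 3 ⊕ 1 ⊕ 1 = 3.
A winning move leaves total XOR = 0, i.e. changes one component's Grundy value g to g ⊕ X where X is the current total.
Stack A: need g' = 3⊕3 = 0. Options: 13−1→G=2, 13−5→G=2, 13−7→G=0, 13−8→G=1. Hits: 1.
Stack B: need g' = 1⊕3 = 2. Options: 16−3→G=0, 16−4→G=0, 16−6→G=3, 16−8→G=2, 16−9→G=2. Hits: 2.
Stack C: need g' = 1⊕3 = 2. Options: 21−1→G=0, 21−2→G=3, 21−9→G=2. Hits: 1.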